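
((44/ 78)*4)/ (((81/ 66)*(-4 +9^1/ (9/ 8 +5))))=-0.73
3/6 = 1/2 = 0.50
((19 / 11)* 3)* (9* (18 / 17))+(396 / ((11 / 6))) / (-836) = 49.12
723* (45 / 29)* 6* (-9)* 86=-151092540 / 29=-5210087.59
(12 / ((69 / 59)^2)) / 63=13924 / 99981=0.14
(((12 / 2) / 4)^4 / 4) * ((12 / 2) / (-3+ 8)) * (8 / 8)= 243 / 160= 1.52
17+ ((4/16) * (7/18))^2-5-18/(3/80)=-2426063/5184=-467.99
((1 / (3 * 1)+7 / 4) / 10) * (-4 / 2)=-0.42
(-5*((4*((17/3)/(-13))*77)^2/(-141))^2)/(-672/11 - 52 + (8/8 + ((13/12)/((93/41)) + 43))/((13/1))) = 1025210208092263424/1376027464128057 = 745.05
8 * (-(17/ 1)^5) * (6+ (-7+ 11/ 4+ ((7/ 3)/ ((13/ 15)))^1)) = -655973934/ 13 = -50459533.38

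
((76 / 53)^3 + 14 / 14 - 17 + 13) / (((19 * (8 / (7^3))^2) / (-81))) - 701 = -53956286137 / 181034432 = -298.04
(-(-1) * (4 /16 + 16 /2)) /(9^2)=11 /108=0.10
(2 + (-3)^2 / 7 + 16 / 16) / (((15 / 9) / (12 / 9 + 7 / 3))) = 66 / 7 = 9.43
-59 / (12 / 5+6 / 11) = -3245 / 162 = -20.03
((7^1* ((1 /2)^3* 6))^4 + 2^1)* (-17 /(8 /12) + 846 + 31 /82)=820335551 /1312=625255.76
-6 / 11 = -0.55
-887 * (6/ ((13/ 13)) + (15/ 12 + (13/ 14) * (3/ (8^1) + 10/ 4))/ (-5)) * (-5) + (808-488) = 2626767/ 112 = 23453.28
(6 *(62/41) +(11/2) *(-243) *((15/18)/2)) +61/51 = -546.61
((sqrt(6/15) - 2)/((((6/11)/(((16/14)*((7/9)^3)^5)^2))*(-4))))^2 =36047758588291609122536675909043240722184975063415168/80865463496149404468593092327932226787916403239203299788045 - 6554137925143928931370304710735134676760904556984576*sqrt(10)/80865463496149404468593092327932226787916403239203299788045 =0.00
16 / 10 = 8 / 5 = 1.60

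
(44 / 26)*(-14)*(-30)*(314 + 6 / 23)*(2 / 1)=10274880 / 23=446733.91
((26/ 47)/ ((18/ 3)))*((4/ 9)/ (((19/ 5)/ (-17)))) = -4420/ 24111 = -0.18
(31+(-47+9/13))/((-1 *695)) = 0.02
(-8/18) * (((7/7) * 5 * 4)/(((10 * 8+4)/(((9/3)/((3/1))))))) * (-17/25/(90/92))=3128/42525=0.07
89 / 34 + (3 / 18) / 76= 20309 / 7752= 2.62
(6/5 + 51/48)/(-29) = -181/2320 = -0.08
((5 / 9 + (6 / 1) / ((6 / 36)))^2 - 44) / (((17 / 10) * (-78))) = -523385 / 53703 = -9.75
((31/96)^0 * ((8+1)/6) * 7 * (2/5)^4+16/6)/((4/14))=19264/1875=10.27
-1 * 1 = -1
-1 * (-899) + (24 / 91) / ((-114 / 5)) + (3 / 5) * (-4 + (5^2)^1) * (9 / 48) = 124674861 / 138320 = 901.35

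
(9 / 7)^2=81 / 49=1.65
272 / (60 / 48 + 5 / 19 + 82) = 20672 / 6347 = 3.26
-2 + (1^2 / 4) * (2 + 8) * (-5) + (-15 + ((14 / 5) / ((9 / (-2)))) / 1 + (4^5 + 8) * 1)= 90169 / 90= 1001.88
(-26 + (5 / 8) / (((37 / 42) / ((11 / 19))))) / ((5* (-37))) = 71957 / 520220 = 0.14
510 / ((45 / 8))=272 / 3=90.67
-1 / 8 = -0.12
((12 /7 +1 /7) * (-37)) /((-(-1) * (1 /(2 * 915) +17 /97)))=-85382310 /218449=-390.86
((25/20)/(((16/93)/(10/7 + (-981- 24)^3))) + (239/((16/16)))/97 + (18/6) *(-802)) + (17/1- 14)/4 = -320494848556297/43456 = -7375157597.48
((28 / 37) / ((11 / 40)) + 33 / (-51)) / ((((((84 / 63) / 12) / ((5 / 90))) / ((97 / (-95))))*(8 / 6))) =-4237833 / 5258440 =-0.81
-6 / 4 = -3 / 2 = -1.50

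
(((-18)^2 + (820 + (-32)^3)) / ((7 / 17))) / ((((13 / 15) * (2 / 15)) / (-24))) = 1451541600 / 91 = 15951006.59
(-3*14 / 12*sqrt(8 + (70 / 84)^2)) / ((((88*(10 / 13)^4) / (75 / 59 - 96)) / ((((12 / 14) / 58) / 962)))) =12279033*sqrt(313) / 445681280000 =0.00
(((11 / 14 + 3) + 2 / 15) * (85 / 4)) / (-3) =-13991 / 504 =-27.76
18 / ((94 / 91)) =819 / 47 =17.43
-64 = -64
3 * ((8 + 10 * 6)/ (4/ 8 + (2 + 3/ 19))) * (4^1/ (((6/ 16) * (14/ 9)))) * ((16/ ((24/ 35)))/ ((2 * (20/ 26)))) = 806208/ 101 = 7982.26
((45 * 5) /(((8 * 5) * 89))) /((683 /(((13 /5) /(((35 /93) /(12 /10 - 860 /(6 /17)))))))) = -33125391 /21275450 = -1.56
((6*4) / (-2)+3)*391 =-3519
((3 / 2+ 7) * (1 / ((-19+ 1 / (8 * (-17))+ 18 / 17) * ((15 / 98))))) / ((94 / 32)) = -1812608 / 1720905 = -1.05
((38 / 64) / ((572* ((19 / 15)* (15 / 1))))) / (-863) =-1 / 15796352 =-0.00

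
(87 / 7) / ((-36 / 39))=-377 / 28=-13.46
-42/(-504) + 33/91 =0.45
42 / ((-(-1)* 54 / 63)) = 49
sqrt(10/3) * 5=5 * sqrt(30)/3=9.13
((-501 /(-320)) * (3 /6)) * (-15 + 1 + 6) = -501 /80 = -6.26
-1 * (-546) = 546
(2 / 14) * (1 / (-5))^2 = 1 / 175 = 0.01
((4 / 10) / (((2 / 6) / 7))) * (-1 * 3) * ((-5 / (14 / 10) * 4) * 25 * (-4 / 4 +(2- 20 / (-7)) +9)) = 810000 / 7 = 115714.29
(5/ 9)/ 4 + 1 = 41/ 36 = 1.14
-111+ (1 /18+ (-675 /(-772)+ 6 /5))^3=-4248741412186343 /41926580424000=-101.34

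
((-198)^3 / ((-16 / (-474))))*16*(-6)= 22076242848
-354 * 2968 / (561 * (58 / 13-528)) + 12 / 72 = 14295097 / 3818166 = 3.74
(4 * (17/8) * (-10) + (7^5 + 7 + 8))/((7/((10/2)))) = 11955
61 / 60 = 1.02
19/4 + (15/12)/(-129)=1223/258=4.74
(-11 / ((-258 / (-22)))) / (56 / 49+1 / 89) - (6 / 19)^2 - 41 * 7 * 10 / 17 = -96615917653 / 569212887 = -169.74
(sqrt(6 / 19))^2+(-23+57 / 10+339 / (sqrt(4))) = 14489 / 95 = 152.52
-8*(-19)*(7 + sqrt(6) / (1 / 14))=1064 + 2128*sqrt(6)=6276.51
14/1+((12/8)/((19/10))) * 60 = 1166/19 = 61.37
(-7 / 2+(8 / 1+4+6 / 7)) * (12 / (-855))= -262 / 1995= -0.13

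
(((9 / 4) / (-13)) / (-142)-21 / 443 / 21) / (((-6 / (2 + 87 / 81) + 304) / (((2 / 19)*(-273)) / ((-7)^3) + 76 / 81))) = -10865545687 / 3092106561846120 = -0.00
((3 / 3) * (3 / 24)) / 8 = 1 / 64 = 0.02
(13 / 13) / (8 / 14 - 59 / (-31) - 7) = -217 / 982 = -0.22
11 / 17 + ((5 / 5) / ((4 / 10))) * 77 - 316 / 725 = 4750331 / 24650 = 192.71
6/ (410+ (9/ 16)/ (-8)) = 768/ 52471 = 0.01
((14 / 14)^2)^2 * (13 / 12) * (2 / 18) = 13 / 108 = 0.12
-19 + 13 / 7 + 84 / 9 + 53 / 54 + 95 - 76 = 12.17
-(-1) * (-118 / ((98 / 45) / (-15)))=812.76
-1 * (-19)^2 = -361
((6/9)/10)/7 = 1/105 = 0.01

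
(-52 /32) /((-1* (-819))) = -1 /504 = -0.00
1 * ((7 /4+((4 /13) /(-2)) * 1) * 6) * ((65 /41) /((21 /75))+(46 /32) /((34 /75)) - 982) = -37832716629 /4059328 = -9319.95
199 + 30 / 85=199.35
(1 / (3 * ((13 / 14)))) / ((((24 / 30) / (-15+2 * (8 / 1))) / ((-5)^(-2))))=7 / 390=0.02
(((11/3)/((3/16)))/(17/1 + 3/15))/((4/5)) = 550/387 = 1.42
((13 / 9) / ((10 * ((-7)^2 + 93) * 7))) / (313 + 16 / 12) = 13 / 28120260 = 0.00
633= 633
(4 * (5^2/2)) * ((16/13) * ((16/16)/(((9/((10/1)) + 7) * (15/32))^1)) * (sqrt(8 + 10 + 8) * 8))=409600 * sqrt(26)/3081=677.88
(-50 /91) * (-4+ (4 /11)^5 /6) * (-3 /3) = -96605000 /43966923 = -2.20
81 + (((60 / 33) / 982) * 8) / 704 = 19249169 / 237644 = 81.00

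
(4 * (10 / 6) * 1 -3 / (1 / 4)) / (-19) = 16 / 57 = 0.28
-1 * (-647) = 647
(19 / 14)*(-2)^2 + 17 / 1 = 157 / 7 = 22.43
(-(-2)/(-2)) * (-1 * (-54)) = -54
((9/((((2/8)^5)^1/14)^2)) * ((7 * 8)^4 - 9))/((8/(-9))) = -20464574871896064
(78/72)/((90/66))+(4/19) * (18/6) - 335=-1140823/3420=-333.57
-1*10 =-10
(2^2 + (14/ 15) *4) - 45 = -559/ 15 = -37.27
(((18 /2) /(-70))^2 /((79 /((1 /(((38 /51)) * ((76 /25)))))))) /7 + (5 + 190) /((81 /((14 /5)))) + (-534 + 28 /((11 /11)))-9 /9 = -4228022404271 /8451662688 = -500.26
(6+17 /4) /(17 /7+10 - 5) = 287 /208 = 1.38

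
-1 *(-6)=6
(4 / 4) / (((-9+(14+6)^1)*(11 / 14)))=14 / 121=0.12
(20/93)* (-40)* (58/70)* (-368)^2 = -628367360/651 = -965234.04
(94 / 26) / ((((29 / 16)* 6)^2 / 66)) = 66176 / 32799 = 2.02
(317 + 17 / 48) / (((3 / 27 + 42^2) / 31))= 1416669 / 254032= 5.58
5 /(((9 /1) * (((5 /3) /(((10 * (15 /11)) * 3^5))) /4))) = 48600 /11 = 4418.18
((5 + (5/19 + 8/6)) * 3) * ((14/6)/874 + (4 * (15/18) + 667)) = 330432748/24909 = 13265.60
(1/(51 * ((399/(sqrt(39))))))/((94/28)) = 2 * sqrt(39)/136629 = 0.00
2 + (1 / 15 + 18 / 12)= 107 / 30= 3.57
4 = 4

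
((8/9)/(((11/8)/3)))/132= 16/1089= 0.01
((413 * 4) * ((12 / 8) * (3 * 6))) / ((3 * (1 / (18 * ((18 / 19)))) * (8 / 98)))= 3105846.95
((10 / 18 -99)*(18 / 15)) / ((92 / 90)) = -2658 / 23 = -115.57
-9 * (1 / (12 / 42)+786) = -14211 / 2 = -7105.50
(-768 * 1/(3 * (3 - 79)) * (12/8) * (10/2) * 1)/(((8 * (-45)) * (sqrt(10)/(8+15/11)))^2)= 10609/6207300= 0.00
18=18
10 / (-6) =-5 / 3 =-1.67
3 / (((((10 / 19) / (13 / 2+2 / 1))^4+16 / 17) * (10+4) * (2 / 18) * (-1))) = -32653620723 / 15935784928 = -2.05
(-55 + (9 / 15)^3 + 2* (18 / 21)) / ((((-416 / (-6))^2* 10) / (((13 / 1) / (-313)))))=8037 / 175280000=0.00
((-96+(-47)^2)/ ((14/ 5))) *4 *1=21130/ 7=3018.57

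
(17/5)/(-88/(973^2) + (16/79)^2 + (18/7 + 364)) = 100445106713/10830710908490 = 0.01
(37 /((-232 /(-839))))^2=963667849 /53824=17904.05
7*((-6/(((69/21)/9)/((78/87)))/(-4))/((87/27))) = 154791/19343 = 8.00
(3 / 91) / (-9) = -1 / 273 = -0.00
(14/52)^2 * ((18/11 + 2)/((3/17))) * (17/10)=14161/5577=2.54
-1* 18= -18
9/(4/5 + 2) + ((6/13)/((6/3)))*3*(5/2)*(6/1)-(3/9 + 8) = 2875/546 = 5.27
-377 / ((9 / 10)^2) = -37700 / 81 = -465.43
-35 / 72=-0.49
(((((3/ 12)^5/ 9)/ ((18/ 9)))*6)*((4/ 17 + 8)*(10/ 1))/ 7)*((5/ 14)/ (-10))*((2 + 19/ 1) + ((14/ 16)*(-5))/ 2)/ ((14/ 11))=-11825/ 5849088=-0.00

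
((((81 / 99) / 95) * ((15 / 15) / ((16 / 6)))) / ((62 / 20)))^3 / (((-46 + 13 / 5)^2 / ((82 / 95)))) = 4035015 / 7786584246888676768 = 0.00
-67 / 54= -1.24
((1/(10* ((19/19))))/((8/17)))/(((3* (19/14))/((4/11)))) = 119/6270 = 0.02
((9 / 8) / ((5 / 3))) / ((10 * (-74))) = -27 / 29600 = -0.00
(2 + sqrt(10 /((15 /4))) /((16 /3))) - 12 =-10 + sqrt(6) /8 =-9.69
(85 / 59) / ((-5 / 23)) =-391 / 59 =-6.63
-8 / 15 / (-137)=8 / 2055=0.00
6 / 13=0.46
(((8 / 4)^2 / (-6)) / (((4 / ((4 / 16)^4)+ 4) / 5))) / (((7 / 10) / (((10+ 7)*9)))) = -1275 / 1799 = -0.71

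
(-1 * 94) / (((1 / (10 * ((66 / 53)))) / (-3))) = 186120 / 53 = 3511.70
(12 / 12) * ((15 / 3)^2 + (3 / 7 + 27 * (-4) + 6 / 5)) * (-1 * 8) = 22784 / 35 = 650.97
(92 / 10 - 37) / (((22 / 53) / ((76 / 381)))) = -279946 / 20955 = -13.36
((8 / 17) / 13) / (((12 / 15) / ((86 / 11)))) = 860 / 2431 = 0.35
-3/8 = -0.38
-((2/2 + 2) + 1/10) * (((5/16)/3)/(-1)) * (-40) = -12.92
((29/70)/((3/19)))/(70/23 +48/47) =0.65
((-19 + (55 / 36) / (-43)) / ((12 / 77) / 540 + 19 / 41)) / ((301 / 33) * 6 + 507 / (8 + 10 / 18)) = -35815517815 / 99449308144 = -0.36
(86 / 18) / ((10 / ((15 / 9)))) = 43 / 54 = 0.80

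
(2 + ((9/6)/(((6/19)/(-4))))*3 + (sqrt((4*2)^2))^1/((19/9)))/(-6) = 973/114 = 8.54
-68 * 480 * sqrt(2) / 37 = -32640 * sqrt(2) / 37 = -1247.57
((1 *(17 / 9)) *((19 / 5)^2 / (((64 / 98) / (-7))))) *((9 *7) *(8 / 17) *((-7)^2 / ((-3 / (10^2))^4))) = -42471289000000 / 81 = -524336901234.57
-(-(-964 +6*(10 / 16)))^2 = -14753281 / 16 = -922080.06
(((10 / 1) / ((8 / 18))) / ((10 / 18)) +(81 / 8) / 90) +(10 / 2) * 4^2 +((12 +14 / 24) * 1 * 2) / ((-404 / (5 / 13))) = 37999861 / 315120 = 120.59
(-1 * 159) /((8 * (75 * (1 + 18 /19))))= -1007 /7400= -0.14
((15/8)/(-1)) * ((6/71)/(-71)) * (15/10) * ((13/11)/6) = 585/887216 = 0.00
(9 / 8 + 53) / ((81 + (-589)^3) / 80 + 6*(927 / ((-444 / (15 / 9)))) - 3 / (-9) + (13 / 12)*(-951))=-240315 / 11345335064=-0.00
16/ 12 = 4/ 3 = 1.33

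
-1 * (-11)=11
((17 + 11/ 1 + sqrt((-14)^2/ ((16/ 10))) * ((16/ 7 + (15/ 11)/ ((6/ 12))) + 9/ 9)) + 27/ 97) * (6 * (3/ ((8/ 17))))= 419679/ 388 + 70839 * sqrt(10)/ 88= 3627.24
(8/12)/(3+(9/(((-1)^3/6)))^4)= 2/25509177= 0.00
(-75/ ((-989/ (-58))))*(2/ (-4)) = 2175/ 989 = 2.20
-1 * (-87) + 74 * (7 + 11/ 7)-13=4958/ 7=708.29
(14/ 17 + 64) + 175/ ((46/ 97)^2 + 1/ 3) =14477077/ 38267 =378.32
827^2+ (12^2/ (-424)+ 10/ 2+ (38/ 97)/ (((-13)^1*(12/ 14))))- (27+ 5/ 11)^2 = 16574202647887/ 24260379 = 683179.87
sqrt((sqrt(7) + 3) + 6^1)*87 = 87*sqrt(sqrt(7) + 9) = 296.90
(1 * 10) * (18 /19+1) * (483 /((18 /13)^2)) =5033665 /1026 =4906.11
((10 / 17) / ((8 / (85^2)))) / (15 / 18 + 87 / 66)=70125 / 284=246.92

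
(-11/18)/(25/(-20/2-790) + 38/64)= -88/81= -1.09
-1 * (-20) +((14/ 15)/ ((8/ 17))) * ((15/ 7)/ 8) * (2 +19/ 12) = 8411/ 384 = 21.90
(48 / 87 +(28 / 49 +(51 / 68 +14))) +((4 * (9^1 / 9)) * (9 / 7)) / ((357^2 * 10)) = 912605877 / 57493660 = 15.87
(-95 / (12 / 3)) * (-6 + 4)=95 / 2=47.50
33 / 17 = 1.94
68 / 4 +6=23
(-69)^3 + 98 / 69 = -22667023 / 69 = -328507.58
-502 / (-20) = 251 / 10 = 25.10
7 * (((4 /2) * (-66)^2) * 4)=243936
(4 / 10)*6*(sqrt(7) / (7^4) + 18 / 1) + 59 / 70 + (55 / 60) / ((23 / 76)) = 12*sqrt(7) / 12005 + 227357 / 4830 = 47.07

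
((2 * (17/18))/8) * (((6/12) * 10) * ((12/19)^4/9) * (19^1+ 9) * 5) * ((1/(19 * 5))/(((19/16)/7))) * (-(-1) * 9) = 76769280/47045881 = 1.63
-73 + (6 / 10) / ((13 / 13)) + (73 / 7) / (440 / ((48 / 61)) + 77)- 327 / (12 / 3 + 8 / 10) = -150169979 / 1068760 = -140.51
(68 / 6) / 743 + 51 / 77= 0.68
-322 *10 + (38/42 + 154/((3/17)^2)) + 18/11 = 1197263/693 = 1727.65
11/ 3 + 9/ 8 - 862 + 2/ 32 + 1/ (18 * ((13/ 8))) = -1604513/ 1872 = -857.11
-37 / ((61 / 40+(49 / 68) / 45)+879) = -0.04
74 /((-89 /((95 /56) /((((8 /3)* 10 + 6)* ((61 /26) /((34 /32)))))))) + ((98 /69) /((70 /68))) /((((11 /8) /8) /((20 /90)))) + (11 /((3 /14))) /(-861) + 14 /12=2.87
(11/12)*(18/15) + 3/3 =21/10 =2.10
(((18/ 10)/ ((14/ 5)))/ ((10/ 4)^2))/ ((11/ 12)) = 216/ 1925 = 0.11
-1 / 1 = -1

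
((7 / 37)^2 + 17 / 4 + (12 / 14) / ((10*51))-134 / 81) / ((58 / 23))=15983402213 / 15307117560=1.04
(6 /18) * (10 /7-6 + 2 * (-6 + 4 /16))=-75 /14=-5.36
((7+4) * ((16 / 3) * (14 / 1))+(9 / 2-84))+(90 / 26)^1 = 58133 / 78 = 745.29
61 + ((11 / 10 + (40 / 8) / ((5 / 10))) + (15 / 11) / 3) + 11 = 9191 / 110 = 83.55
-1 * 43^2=-1849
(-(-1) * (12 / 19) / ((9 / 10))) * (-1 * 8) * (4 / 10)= -128 / 57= -2.25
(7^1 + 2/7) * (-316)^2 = 5092656/7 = 727522.29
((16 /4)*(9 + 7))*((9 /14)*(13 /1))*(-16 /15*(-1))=19968 /35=570.51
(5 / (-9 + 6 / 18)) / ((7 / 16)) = -1.32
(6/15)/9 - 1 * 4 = -178/45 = -3.96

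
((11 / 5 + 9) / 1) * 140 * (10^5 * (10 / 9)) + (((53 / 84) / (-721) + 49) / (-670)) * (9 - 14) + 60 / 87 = 123010491369114281 / 706055112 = 174222223.28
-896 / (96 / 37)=-1036 / 3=-345.33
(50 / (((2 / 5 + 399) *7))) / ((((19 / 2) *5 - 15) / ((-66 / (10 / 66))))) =-43560 / 181727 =-0.24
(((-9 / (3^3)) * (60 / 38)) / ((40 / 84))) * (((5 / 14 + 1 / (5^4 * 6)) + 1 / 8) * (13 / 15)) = -658489 / 1425000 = -0.46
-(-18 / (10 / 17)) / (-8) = -153 / 40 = -3.82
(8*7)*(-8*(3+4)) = -3136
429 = 429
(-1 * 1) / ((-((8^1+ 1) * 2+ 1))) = 1 / 19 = 0.05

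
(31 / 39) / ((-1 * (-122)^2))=-31 / 580476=-0.00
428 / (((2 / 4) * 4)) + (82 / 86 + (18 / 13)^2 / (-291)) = 151515855 / 704899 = 214.95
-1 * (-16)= 16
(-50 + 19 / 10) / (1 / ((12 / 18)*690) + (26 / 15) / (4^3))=-531024 / 323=-1644.04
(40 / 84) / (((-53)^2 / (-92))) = -920 / 58989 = -0.02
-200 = -200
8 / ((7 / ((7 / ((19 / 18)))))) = 144 / 19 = 7.58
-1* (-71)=71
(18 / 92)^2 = 81 / 2116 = 0.04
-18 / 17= -1.06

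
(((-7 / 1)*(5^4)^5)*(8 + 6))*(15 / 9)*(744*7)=-81123352050781250000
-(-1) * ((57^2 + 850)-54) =4045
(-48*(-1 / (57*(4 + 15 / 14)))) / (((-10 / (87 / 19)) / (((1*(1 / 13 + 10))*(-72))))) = 91905408 / 1666015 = 55.16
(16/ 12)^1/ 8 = 1/ 6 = 0.17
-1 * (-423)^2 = -178929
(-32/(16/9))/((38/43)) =-387/19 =-20.37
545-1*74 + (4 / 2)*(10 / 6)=1423 / 3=474.33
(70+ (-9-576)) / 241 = -515 / 241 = -2.14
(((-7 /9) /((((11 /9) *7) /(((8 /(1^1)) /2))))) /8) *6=-3 /11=-0.27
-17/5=-3.40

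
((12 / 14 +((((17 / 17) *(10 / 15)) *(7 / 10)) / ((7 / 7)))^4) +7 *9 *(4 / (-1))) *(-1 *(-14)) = -3515.34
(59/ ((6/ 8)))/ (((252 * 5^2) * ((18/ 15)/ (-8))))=-236/ 2835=-0.08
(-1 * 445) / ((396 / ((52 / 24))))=-5785 / 2376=-2.43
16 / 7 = 2.29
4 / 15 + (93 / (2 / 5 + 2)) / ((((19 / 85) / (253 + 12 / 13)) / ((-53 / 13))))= -34575035249 / 192660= -179461.41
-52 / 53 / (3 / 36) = -624 / 53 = -11.77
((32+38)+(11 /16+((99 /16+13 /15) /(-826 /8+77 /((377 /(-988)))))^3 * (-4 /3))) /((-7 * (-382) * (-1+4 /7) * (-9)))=15854967627336164689 /2313394842977315015625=0.01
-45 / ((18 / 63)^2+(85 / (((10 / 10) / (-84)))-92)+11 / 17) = 12495 / 2007883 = 0.01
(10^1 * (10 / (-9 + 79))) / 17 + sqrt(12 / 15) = 10 / 119 + 2 * sqrt(5) / 5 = 0.98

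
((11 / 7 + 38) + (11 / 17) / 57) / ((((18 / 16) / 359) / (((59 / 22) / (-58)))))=-11373773380 / 19473993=-584.05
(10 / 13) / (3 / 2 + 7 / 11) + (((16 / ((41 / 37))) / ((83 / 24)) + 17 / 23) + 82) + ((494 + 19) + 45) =30858540925 / 47822359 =645.27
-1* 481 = -481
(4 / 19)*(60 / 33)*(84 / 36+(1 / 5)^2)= 2848 / 3135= 0.91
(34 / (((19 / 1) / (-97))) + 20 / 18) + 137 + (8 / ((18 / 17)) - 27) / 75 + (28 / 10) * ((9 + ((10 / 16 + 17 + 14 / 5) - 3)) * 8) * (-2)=-15640948 / 12825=-1219.57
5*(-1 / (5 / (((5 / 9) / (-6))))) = 5 / 54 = 0.09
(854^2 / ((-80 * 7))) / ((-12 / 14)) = 182329 / 120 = 1519.41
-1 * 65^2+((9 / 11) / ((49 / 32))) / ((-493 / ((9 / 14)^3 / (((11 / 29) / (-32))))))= -146065855967 / 34571999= -4224.98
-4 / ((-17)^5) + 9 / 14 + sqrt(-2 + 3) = 32656767 / 19877998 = 1.64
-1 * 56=-56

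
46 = 46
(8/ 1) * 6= 48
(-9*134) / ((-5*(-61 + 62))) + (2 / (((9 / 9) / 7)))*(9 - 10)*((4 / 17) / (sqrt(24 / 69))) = 1206 / 5 - 14*sqrt(46) / 17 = 235.61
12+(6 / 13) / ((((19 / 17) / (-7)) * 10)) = 14463 / 1235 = 11.71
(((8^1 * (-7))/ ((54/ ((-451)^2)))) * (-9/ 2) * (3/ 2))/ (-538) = -1423807/ 538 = -2646.48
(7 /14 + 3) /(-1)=-7 /2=-3.50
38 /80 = 19 /40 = 0.48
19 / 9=2.11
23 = 23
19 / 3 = 6.33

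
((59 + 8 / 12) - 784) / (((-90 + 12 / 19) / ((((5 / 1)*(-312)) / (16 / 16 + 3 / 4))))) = -42938480 / 5943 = -7225.05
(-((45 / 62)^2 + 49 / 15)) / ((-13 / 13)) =218731 / 57660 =3.79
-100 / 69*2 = -200 / 69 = -2.90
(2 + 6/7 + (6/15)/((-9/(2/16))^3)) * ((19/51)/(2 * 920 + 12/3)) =354585467/614280360960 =0.00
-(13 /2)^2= -169 /4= -42.25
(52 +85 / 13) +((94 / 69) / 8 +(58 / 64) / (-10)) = 16825747 / 287040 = 58.62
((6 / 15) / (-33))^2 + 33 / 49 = 898621 / 1334025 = 0.67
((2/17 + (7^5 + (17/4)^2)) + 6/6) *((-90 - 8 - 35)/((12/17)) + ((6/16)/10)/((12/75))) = -3166389.14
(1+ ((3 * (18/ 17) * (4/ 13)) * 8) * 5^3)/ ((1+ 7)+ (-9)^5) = -216221/ 13048061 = -0.02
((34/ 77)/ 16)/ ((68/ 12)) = 3/ 616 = 0.00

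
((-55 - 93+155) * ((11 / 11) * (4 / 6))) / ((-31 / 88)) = -1232 / 93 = -13.25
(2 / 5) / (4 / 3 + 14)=3 / 115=0.03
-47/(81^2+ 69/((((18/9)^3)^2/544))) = -94/14295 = -0.01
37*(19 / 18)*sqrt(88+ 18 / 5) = 703*sqrt(2290) / 90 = 373.79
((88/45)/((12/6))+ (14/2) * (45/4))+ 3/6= 14441/180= 80.23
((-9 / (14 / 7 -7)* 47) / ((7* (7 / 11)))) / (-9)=-517 / 245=-2.11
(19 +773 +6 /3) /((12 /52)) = 3440.67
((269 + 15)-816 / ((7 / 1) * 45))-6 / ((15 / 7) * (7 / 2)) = 29464 / 105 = 280.61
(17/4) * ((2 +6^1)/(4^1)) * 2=17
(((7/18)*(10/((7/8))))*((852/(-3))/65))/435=-2272/50895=-0.04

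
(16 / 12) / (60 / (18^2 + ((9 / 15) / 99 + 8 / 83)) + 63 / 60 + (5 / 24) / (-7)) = 4971212960 / 4494093631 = 1.11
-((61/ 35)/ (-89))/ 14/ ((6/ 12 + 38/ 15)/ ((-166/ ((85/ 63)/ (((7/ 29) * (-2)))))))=0.03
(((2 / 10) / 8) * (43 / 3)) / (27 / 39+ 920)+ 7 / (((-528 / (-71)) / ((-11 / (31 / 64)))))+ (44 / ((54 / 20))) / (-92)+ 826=7414272451103 / 9216608760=804.45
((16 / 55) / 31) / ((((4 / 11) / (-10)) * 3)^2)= 220 / 279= 0.79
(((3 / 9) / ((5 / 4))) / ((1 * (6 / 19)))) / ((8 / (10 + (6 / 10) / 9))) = 2869 / 2700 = 1.06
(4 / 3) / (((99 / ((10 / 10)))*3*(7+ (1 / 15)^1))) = 10 / 15741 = 0.00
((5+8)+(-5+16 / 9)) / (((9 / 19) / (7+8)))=8360 / 27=309.63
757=757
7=7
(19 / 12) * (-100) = -475 / 3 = -158.33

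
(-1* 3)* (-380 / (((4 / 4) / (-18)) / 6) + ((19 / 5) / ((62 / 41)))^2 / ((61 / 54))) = -123136.77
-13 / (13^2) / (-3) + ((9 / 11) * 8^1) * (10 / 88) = 3631 / 4719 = 0.77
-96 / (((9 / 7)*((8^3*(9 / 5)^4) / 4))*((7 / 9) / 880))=-137500 / 2187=-62.87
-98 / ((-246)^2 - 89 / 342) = -33516 / 20696383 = -0.00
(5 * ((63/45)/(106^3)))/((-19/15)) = -105/22629304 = -0.00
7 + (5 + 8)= 20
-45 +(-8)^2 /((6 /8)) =121 /3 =40.33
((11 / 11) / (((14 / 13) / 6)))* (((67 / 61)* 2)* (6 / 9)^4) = 27872 / 11529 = 2.42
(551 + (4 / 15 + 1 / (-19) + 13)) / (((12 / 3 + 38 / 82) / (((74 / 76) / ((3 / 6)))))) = 243935117 / 990945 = 246.16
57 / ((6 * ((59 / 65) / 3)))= 3705 / 118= 31.40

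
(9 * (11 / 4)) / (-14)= -1.77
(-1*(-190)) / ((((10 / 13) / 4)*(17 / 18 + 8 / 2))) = 17784 / 89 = 199.82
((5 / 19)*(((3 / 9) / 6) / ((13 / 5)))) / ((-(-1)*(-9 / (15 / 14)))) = -125 / 186732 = -0.00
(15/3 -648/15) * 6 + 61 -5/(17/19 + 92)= -296968/1765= -168.25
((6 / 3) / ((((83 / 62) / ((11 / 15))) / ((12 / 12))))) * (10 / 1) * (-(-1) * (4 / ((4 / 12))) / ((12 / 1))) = 2728 / 249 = 10.96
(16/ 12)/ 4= 1/ 3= 0.33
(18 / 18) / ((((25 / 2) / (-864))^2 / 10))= 5971968 / 125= 47775.74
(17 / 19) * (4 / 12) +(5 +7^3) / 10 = 10003 / 285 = 35.10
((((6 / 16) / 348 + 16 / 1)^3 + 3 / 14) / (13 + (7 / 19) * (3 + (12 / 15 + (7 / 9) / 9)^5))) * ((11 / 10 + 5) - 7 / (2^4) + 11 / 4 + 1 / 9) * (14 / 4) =647119822963499268104212723125 / 75747406283664460535037952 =8543.13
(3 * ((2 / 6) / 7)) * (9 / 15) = 3 / 35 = 0.09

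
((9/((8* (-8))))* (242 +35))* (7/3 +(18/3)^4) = -3236745/64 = -50574.14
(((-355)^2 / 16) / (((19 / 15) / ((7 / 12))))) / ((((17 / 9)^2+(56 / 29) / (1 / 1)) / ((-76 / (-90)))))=230247675 / 413344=557.04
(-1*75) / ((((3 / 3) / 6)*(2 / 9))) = -2025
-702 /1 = -702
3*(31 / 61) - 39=-2286 / 61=-37.48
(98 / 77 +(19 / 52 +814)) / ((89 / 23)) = 10730535 / 50908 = 210.78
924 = 924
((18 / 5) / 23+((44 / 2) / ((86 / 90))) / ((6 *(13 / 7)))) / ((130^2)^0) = 142887 / 64285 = 2.22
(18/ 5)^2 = 12.96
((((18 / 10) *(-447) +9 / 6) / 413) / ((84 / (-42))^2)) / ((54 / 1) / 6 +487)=-8031 / 8193920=-0.00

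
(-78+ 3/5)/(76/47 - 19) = 4.45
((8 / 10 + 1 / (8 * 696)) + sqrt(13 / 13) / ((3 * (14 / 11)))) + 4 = 328833 / 64960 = 5.06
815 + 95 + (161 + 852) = 1923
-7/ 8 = -0.88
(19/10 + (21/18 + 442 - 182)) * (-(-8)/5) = 31568/75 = 420.91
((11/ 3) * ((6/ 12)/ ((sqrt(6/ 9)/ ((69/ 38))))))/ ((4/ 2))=253 * sqrt(6)/ 304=2.04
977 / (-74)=-977 / 74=-13.20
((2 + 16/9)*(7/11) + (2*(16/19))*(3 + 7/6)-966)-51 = -1895255/1881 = -1007.58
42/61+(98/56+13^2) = 41831/244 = 171.44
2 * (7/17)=14/17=0.82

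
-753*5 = -3765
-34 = -34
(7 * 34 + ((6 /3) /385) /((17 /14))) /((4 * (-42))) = -37089 /26180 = -1.42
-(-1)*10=10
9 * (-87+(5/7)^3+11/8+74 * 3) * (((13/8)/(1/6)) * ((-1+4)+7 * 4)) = 4082692653/10976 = 371965.44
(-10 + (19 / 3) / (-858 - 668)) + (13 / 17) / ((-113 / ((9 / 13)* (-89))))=-84312901 / 8794338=-9.59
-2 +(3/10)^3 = -1973/1000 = -1.97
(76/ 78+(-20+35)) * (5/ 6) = 3115/ 234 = 13.31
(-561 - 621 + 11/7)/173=-8263/1211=-6.82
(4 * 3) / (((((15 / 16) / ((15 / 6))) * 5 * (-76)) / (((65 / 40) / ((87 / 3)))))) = -13 / 2755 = -0.00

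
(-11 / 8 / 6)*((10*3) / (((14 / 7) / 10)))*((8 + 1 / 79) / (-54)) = 58025 / 11376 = 5.10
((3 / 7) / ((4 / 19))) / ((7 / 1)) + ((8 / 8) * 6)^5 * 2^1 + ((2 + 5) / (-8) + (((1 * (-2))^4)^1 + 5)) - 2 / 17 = 103773795 / 6664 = 15572.30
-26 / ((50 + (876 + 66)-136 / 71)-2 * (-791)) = -923 / 91309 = -0.01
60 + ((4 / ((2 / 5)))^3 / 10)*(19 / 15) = 560 / 3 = 186.67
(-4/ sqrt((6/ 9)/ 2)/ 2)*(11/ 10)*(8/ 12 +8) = -286*sqrt(3)/ 15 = -33.02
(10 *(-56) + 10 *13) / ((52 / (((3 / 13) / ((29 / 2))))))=-645 / 4901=-0.13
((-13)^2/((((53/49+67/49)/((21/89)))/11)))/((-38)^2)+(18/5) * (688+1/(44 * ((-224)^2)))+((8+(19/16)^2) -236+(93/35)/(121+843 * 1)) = 96172415644213553/42736895703040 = 2250.34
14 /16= 7 /8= 0.88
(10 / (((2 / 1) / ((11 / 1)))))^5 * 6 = 3019706250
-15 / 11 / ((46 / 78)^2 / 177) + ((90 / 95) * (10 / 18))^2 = -1457228155 / 2100659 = -693.70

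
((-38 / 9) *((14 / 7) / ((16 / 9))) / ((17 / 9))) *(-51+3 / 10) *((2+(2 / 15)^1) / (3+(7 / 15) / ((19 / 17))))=3294486 / 41395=79.59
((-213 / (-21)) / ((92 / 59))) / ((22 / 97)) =406333 / 14168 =28.68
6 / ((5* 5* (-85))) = -0.00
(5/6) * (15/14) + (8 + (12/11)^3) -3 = 7.19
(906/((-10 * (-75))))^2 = 22801/15625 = 1.46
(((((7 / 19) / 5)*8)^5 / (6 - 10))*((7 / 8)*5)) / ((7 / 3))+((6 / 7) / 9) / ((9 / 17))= 42858825094 / 292489194375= 0.15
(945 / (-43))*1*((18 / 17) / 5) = -3402 / 731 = -4.65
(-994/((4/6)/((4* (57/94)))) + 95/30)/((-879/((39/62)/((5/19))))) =251680897/25614060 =9.83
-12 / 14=-6 / 7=-0.86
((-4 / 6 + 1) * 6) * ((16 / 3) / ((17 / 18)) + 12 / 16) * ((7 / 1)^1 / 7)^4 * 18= 3915 / 17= 230.29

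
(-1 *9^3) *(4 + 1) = -3645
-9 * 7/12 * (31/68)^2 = -1.09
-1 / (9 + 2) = -1 / 11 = -0.09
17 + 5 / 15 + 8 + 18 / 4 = 29.83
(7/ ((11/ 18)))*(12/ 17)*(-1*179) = -270648/ 187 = -1447.32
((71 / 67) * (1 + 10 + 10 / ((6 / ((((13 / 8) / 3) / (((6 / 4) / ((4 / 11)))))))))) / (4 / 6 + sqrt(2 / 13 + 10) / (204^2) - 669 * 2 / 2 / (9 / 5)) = -6098966710264064 / 190325983669061141 - 546954464 * sqrt(429) / 1712933853021550269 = -0.03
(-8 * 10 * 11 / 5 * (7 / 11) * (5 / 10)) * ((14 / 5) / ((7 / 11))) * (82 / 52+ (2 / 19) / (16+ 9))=-12028632 / 30875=-389.59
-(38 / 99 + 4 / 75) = -1082 / 2475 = -0.44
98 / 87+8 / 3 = 110 / 29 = 3.79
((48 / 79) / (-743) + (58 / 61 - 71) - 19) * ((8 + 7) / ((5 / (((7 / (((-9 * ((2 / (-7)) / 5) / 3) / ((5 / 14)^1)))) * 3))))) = -41848410450 / 3580517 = -11687.81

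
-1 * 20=-20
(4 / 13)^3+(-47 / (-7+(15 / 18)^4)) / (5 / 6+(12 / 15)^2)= 1553309536 / 315487003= 4.92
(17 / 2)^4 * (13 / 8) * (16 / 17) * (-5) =-319345 / 8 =-39918.12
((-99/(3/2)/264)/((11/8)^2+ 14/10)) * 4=-320/1053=-0.30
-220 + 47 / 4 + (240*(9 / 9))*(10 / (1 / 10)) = 95167 / 4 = 23791.75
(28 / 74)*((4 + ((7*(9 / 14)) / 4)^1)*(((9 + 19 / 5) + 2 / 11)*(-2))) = -102459 / 2035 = -50.35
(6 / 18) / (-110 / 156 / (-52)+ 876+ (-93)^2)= 1352 / 38633455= 0.00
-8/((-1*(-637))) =-8/637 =-0.01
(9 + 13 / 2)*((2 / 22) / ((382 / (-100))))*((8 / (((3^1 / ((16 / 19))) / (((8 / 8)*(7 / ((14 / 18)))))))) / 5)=-59520 / 39919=-1.49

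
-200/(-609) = 200/609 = 0.33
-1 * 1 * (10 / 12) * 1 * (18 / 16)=-15 / 16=-0.94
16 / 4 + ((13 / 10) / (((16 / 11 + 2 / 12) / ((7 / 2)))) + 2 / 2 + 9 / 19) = 168337 / 20330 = 8.28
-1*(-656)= 656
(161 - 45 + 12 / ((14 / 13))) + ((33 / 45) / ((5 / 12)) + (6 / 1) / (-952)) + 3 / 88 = 33754043 / 261800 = 128.93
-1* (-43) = 43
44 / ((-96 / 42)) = -77 / 4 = -19.25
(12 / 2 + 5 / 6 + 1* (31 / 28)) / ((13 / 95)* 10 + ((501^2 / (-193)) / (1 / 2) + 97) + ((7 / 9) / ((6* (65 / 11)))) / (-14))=-1430845065 / 450973836299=-0.00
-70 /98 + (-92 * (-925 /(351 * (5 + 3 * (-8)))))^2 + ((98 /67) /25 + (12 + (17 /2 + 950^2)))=941454616372009667 /1042951905450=902682.68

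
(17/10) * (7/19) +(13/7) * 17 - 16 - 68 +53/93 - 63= -114.23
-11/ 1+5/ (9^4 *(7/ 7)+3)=-72199/ 6564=-11.00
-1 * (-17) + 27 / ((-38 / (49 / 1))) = -677 / 38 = -17.82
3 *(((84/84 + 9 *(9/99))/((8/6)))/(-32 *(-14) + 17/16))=48/5269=0.01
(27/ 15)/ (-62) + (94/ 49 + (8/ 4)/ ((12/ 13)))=4.06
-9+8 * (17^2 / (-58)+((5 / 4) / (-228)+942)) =24752333 / 3306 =7487.09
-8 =-8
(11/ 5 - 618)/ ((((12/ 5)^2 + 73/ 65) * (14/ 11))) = -2201485/ 31318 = -70.29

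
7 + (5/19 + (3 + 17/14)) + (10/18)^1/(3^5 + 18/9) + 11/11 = 209135/16758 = 12.48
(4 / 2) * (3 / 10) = 3 / 5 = 0.60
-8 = -8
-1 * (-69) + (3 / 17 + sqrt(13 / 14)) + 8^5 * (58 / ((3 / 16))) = sqrt(182) / 14 + 516951496 / 51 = 10136304.81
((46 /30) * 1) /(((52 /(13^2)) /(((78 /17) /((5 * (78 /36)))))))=897 /425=2.11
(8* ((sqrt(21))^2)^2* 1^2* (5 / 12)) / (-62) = -735 / 31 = -23.71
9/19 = 0.47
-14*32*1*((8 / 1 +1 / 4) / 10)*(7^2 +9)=-107184 / 5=-21436.80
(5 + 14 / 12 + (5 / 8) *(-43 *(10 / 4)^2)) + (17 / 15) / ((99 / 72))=-283321 / 1760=-160.98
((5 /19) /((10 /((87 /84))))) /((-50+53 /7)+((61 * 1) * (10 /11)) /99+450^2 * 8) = 31581 /1877039007224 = 0.00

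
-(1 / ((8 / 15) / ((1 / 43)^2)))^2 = -225 / 218803264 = -0.00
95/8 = 11.88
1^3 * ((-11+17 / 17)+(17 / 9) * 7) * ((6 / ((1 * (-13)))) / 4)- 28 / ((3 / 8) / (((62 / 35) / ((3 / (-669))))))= 11503087 / 390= 29495.09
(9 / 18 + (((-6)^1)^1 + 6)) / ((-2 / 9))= -9 / 4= -2.25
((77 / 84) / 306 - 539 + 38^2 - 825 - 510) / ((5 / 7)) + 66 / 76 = -209697277 / 348840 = -601.13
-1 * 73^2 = -5329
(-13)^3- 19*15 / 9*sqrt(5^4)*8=-25591 / 3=-8530.33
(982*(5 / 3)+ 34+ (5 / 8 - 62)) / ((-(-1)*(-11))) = -38623 / 264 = -146.30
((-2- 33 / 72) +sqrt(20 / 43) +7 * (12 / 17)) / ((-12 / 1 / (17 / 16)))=-1013 / 4608- 17 * sqrt(215) / 4128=-0.28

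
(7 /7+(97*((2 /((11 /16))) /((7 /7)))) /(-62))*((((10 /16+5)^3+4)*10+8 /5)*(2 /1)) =-256662973 /19840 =-12936.64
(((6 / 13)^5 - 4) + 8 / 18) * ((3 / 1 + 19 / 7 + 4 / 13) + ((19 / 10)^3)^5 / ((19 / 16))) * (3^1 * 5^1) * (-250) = 4475032433482421266548361 / 26396611718750000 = 169530562.53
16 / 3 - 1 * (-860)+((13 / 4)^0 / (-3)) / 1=865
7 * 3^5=1701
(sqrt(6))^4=36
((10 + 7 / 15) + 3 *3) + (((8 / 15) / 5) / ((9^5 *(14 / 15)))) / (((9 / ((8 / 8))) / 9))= 40232056 / 2066715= 19.47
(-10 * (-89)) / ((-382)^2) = 445 / 72962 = 0.01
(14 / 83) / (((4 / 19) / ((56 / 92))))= 931 / 1909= 0.49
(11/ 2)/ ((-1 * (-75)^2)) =-11/ 11250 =-0.00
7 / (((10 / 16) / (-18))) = -1008 / 5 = -201.60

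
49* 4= 196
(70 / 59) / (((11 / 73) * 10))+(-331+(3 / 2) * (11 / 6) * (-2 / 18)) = -7722227 / 23364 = -330.52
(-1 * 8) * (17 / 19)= -7.16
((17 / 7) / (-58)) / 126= -17 / 51156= -0.00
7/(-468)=-7/468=-0.01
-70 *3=-210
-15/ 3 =-5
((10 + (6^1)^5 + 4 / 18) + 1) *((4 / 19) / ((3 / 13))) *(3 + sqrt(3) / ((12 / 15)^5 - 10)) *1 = 3644420 / 171 - 5694406250 *sqrt(3) / 7752969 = 20040.24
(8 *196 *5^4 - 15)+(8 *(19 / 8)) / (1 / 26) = 980479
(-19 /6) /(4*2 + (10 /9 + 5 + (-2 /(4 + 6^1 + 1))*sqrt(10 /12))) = -875919 /3902678 -1881*sqrt(30) /3902678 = -0.23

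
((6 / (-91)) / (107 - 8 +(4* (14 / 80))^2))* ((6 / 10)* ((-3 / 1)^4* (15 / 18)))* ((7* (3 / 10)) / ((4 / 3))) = -10935 / 258674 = -0.04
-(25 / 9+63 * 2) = -128.78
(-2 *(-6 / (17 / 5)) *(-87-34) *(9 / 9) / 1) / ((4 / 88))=-159720 / 17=-9395.29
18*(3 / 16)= 3.38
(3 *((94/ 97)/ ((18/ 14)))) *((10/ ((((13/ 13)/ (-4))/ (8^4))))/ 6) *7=-377323520/ 873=-432214.80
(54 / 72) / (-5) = -3 / 20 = -0.15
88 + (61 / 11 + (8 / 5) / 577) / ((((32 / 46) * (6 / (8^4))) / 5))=173344840 / 6347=27311.30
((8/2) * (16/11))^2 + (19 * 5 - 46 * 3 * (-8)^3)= 8564967/121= 70784.85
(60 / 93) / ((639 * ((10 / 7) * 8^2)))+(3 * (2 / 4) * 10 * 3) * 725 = 32625.00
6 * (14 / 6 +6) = 50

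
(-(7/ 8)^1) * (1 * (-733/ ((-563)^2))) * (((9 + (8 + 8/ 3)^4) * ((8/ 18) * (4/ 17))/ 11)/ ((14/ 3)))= 769140565/ 14403388329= 0.05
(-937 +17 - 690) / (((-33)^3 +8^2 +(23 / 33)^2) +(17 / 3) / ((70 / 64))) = 30682575 / 683541704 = 0.04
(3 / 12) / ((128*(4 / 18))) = 0.01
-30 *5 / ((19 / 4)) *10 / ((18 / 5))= -5000 / 57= -87.72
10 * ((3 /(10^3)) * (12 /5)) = 9 /125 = 0.07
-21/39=-7/13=-0.54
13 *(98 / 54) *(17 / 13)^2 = 14161 / 351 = 40.34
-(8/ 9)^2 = -64/ 81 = -0.79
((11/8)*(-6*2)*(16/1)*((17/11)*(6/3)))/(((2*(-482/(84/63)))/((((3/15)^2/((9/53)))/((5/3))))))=14416/90375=0.16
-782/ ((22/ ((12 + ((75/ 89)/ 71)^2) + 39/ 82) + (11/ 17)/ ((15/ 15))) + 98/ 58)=-7874099983528539/ 41285003189774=-190.73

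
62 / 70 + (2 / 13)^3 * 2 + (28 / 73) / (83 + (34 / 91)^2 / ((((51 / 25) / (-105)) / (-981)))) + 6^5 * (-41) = -15098433607647696961 / 47357961647815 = -318815.11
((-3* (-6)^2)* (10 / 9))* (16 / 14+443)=-53297.14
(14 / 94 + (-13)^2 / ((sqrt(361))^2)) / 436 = 5235 / 3698806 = 0.00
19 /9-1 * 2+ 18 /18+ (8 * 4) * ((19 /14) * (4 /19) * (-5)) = -2810 /63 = -44.60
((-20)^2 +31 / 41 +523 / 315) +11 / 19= 98889017 / 245385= 403.00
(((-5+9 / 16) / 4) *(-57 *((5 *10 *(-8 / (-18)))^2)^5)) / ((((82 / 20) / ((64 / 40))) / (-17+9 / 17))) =-9669632000000000000000000000 / 810096242499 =-11936399026084775.85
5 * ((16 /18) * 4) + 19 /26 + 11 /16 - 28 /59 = 2067749 /110448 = 18.72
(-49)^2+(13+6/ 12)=4829/ 2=2414.50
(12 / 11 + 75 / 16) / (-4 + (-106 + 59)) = -339 / 2992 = -0.11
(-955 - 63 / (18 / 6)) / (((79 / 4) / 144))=-562176 / 79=-7116.15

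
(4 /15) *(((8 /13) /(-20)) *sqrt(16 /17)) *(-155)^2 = -30752 *sqrt(17) /663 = -191.24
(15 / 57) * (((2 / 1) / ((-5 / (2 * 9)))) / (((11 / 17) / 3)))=-1836 / 209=-8.78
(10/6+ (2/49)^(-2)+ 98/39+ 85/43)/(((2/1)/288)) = 48813276/559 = 87322.50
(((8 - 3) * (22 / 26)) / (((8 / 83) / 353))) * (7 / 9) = 11280115 / 936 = 12051.40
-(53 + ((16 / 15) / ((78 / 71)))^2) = -18460549 / 342225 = -53.94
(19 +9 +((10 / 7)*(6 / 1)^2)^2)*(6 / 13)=785832 / 637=1233.65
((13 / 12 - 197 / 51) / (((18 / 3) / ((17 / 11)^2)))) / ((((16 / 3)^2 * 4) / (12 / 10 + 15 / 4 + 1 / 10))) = -973539 / 19824640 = -0.05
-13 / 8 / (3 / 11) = -143 / 24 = -5.96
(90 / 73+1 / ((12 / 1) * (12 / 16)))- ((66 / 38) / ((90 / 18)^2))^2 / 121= 199220962 / 148235625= 1.34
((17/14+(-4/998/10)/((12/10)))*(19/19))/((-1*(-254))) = 12721/2661666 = 0.00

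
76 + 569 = 645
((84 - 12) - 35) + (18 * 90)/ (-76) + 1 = 317/ 19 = 16.68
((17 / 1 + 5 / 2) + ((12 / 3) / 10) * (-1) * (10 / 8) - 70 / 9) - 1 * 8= 29 / 9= 3.22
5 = 5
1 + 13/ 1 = 14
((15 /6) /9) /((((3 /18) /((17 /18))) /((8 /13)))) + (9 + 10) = 7009 /351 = 19.97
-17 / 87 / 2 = -17 / 174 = -0.10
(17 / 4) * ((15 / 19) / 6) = 85 / 152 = 0.56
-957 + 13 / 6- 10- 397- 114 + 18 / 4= -1471.33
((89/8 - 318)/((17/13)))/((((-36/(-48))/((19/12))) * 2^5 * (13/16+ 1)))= -606385/70992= -8.54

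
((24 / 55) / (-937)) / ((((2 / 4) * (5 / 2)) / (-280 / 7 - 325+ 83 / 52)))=453528 / 3349775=0.14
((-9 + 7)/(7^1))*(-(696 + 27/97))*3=405234/679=596.81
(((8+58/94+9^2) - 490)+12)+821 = 20333/47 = 432.62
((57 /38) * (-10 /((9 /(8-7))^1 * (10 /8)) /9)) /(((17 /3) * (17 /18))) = -8 /289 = -0.03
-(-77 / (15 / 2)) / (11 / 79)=1106 / 15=73.73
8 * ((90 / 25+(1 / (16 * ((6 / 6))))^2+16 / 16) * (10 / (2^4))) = 5893 / 256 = 23.02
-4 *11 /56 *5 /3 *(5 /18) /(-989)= 275 /747684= 0.00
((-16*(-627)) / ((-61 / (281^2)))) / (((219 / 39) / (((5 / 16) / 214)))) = -3218055555 / 952942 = -3376.97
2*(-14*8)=-224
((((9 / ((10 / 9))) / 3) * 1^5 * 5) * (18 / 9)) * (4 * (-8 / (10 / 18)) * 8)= -62208 / 5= -12441.60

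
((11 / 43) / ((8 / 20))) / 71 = 55 / 6106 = 0.01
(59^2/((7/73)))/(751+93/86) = 21853718/452753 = 48.27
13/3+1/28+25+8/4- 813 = -781.63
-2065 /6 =-344.17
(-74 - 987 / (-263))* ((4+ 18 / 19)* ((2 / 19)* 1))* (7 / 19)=-24313100 / 1803917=-13.48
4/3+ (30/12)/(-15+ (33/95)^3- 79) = 631597879/483343878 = 1.31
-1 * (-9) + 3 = 12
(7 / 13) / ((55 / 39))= 0.38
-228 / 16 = -57 / 4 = -14.25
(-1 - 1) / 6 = -1 / 3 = -0.33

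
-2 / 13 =-0.15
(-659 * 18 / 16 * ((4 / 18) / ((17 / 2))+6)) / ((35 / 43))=-13063357 / 2380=-5488.81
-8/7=-1.14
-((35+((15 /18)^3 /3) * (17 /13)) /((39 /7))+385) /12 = -128565115 /3942432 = -32.61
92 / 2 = 46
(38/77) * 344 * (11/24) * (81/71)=44118/497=88.77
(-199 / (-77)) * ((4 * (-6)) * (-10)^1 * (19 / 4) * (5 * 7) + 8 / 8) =7940299 / 77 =103120.77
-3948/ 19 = -207.79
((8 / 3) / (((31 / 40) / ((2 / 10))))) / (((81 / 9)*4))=16 / 837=0.02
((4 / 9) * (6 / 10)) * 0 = 0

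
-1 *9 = -9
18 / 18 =1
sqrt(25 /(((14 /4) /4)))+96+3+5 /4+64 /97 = 10 * sqrt(14) /7+39153 /388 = 106.26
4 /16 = 1 /4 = 0.25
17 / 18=0.94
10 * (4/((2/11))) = 220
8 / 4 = 2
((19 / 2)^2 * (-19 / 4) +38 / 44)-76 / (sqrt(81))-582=-1612937 / 1584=-1018.27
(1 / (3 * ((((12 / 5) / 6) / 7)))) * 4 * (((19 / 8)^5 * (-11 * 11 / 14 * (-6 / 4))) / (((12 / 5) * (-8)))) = -7490199475 / 6291456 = -1190.54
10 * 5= 50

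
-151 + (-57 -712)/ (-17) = -1798/ 17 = -105.76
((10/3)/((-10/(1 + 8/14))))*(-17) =187/21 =8.90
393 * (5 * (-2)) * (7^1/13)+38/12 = -164813/78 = -2112.99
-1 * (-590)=590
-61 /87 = -0.70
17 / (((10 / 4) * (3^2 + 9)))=17 / 45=0.38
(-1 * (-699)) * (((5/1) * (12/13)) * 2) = 83880/13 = 6452.31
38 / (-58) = -0.66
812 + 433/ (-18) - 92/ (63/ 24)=94865/ 126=752.90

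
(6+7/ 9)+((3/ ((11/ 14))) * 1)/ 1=1049/ 99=10.60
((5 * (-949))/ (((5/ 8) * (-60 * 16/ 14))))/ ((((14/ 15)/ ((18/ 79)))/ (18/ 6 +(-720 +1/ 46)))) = -281690721/ 14536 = -19378.83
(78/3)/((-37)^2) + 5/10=1421/2738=0.52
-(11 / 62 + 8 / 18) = -347 / 558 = -0.62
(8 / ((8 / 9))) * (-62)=-558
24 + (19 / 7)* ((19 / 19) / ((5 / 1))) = 24.54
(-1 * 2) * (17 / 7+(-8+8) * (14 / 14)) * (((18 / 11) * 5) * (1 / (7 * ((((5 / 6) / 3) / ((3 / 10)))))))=-16524 / 2695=-6.13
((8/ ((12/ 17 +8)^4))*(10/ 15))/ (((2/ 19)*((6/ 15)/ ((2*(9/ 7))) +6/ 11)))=261838335/ 20810683744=0.01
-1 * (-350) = 350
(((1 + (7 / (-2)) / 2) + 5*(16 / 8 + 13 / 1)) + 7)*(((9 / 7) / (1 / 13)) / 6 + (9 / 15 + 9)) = 56355 / 56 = 1006.34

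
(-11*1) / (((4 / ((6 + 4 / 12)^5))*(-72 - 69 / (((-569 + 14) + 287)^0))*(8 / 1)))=27237089 / 1096416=24.84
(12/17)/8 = 3/34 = 0.09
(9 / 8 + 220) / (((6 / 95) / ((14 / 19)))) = 61915 / 24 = 2579.79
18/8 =9/4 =2.25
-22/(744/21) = -77/124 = -0.62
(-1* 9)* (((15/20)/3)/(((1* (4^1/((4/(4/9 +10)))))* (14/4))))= -81/1316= -0.06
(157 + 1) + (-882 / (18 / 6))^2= 86594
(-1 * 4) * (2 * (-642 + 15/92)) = 118098/23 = 5134.70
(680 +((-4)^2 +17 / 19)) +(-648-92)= -819 / 19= -43.11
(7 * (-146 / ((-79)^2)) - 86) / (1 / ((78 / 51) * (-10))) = 139814480 / 106097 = 1317.80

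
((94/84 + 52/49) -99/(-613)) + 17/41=20367373/7389102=2.76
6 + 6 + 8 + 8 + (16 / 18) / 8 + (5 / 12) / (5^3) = 25303 / 900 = 28.11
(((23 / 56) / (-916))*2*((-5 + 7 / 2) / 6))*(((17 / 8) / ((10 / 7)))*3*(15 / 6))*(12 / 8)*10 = 17595 / 468992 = 0.04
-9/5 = -1.80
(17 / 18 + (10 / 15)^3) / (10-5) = 67 / 270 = 0.25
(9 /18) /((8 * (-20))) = -1 /320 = -0.00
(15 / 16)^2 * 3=675 / 256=2.64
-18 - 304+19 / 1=-303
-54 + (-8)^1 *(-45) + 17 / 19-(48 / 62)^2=5592647 / 18259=306.30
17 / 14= 1.21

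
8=8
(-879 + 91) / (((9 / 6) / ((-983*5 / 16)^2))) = -4758973325 / 96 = -49572638.80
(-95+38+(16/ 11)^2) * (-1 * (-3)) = -19923/ 121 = -164.65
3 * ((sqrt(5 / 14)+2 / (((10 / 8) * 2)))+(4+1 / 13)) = 3 * sqrt(70) / 14+951 / 65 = 16.42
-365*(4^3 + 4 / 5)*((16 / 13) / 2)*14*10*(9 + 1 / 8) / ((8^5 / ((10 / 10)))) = -15107715 / 26624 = -567.45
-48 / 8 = -6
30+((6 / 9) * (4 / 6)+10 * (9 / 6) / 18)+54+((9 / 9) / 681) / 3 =116149 / 1362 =85.28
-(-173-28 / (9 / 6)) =575 / 3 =191.67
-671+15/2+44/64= -10605/16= -662.81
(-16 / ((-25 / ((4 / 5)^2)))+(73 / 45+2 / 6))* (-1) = -13304 / 5625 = -2.37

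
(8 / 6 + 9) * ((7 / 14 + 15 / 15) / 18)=0.86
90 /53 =1.70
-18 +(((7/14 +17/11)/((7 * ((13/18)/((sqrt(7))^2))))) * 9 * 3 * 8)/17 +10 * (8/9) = 587978/21879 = 26.87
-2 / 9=-0.22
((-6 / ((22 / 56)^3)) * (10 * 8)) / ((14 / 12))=-9031680 / 1331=-6785.63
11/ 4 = 2.75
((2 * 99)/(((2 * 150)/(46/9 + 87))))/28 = 9119/4200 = 2.17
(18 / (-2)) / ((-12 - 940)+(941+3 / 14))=126 / 151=0.83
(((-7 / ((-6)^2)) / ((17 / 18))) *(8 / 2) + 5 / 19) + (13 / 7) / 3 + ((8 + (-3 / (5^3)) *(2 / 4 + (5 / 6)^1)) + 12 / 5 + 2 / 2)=9688393 / 847875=11.43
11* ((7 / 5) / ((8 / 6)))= 231 / 20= 11.55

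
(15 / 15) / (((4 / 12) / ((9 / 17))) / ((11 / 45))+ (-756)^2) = 0.00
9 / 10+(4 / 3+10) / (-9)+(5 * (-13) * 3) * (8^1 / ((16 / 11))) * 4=-1158397 / 270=-4290.36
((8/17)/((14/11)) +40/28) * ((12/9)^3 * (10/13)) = 136960/41769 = 3.28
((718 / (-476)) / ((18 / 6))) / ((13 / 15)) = -0.58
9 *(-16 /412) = -36 /103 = -0.35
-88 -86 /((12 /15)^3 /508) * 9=-6144329 /8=-768041.12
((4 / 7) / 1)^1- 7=-45 / 7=-6.43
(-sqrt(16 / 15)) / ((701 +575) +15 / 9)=-4 * sqrt(15) / 19165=-0.00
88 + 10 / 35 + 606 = 4860 / 7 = 694.29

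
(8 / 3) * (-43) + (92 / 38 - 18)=-7424 / 57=-130.25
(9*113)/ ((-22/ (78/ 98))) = -39663/ 1078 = -36.79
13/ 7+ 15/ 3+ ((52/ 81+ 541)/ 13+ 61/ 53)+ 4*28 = 63159602/ 390663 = 161.67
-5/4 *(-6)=15/2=7.50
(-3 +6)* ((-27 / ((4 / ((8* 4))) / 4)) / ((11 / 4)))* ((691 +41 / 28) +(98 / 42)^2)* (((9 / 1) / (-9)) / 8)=6331428 / 77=82226.34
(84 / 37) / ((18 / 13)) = 182 / 111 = 1.64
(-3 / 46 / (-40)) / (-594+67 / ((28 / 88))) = -0.00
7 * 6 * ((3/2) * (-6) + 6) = -126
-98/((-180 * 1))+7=679/90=7.54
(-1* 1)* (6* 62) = -372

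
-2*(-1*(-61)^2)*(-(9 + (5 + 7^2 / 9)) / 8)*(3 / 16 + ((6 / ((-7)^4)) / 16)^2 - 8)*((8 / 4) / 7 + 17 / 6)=35125725043461025 / 79692609024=440765.15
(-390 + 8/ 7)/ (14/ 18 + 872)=-24498/ 54985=-0.45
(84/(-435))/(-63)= 4/1305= 0.00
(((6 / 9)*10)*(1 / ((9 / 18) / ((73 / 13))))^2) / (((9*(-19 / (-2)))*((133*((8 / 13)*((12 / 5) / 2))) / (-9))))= -266450 / 295659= -0.90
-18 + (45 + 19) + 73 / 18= 901 / 18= 50.06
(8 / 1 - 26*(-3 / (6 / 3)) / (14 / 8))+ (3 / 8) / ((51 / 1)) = 28839 / 952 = 30.29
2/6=1/3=0.33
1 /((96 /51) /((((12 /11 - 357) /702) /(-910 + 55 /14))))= 3451 /11609312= 0.00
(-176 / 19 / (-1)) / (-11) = -16 / 19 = -0.84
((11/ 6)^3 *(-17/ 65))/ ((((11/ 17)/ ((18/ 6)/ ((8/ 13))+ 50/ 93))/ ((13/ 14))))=-140820163/ 11249280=-12.52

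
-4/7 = -0.57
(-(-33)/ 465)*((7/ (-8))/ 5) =-77/ 6200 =-0.01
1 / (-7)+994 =6957 / 7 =993.86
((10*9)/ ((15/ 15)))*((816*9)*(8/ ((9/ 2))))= 1175040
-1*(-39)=39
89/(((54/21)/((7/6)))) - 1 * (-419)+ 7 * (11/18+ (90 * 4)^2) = 98027675/108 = 907663.66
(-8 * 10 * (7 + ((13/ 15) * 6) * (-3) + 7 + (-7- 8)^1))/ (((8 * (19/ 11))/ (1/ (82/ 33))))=30129/ 779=38.68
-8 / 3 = -2.67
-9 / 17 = -0.53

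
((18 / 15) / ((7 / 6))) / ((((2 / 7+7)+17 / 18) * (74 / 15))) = 972 / 38369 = 0.03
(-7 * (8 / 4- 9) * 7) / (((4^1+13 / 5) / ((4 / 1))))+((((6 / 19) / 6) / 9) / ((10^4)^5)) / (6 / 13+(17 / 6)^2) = 12946020500000000000000000429 / 62276775000000000000000000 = 207.88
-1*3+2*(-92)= -187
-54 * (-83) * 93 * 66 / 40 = 6877629 / 10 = 687762.90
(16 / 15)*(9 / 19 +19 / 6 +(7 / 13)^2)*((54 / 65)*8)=29076864 / 1043575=27.86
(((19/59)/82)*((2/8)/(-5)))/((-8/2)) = 19/387040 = 0.00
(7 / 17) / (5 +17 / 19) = 19 / 272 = 0.07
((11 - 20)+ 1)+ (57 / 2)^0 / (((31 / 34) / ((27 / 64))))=-7477 / 992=-7.54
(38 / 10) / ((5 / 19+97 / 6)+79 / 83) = 179778 / 822325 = 0.22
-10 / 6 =-5 / 3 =-1.67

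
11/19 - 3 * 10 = -559/19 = -29.42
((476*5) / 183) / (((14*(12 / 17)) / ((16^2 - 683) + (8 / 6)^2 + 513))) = 570775 / 4941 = 115.52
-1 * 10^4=-10000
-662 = -662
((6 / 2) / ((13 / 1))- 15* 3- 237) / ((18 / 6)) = -1221 / 13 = -93.92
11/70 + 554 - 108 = 31231/70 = 446.16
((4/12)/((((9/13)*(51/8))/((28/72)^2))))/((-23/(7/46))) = -4459/59003073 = -0.00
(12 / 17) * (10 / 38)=60 / 323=0.19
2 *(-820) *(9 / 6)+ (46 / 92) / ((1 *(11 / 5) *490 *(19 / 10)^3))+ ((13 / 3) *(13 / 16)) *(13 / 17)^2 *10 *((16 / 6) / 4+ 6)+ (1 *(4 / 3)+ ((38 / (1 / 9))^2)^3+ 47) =30773475840118508808787523 / 19231799202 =1600135042847069.59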